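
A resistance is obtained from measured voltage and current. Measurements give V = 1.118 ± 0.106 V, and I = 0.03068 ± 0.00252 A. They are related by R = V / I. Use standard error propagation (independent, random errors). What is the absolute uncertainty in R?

4.57 Ω

Since R is a product/quotient, work with relative uncertainties:
  (1·δV/V)² = (1×0.0948)² = 0.00899;  (-1·δI/I)² = (-1×0.0821)² = 0.00675
δR/R = √(0.0157) = 0.125
R = 36.44 Ω, so δR = 0.125 × 36.44 = 4.57 Ω.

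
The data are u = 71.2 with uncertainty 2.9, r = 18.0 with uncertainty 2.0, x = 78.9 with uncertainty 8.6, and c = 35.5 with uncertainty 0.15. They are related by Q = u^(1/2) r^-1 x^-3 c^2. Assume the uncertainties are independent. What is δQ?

0.000416

For a monomial Q ∝ u^(1/2), r^-1, x^-3, c^2, fractional errors add in quadrature:
  (½·δu/u)² = (0.5×0.0407)² = 0.000415;  (-1·δr/r)² = (-1×0.111)² = 0.0123;  (-3·δx/x)² = (-3×0.109)² = 0.107;  (2·δc/c)² = (2×0.00423)² = 7.14e-05
δQ/Q = √(0.120) = 0.346
Q = 0.00120, so δQ = 0.346 × 0.00120 = 0.000416.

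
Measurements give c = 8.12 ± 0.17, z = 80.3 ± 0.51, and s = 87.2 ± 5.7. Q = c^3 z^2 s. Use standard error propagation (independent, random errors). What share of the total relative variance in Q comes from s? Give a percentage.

51.0%

(δQ/Q)² = (3·δc/c)² + (2·δz/z)² + (1·δs/s)²
  c term: (3×0.0209)² = 0.00394
  z term: (2×0.00635)² = 0.000161
  s term: (1×0.0654)² = 0.00427
Total = 0.00838. Share from s = 0.00427/0.00838 = 0.510.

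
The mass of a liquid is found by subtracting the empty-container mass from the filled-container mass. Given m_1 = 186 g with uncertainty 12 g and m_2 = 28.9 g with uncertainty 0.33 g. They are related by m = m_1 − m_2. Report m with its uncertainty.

Absolute uncertainties add in quadrature for a linear combination:
  (δm_1)² = 144;  (δm_2)² = 0.109
δm = √(144) = 12.0 g
m = 157 g.

157 ± 12.0 g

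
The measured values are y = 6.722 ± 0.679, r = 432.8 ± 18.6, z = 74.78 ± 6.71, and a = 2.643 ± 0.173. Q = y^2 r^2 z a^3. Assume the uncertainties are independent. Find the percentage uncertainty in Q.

Each factor contributes (exponent × relative error)² to (δQ/Q)²:
  (2·δy/y)² = (2×0.101)² = 0.0408;  (2·δr/r)² = (2×0.0430)² = 0.00739;  (1·δz/z)² = (1×0.0897)² = 0.00805;  (3·δa/a)² = (3×0.0655)² = 0.0386
δQ/Q = √(0.0948) = 0.308

30.8%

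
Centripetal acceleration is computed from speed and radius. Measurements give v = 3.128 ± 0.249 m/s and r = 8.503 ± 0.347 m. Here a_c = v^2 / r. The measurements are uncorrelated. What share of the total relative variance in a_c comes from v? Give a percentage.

93.8%

(δa_c/a_c)² = (2·δv/v)² + (-1·δr/r)²
  v term: (2×0.0796)² = 0.0253
  r term: (-1×0.0408)² = 0.00167
Total = 0.0270. Share from v = 0.0253/0.0270 = 0.938.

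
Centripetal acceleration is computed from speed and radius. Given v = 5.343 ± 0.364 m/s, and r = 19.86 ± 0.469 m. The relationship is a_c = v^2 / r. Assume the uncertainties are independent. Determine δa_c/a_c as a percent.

13.8%

a_c is a product of powers, so relative uncertainties combine in quadrature:
  (2·δv/v)² = (2×0.0681)² = 0.0186;  (-1·δr/r)² = (-1×0.0236)² = 0.000558
δa_c/a_c = √(0.0191) = 0.138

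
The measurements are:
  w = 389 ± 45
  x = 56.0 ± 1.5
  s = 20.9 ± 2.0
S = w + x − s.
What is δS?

45.1

Sums and differences: (δS)² = Σ (cᵢ δxᵢ)².
  (δw)² = 2020;  (δx)² = 2.25;  (δs)² = 4.00
δS = √(2030) = 45.1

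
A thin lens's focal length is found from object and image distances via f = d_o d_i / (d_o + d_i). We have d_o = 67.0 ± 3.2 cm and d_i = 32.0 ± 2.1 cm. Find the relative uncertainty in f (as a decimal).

∂f/∂d_o = (d_i/(d_o+d_i))² = 0.104;  ∂f/∂d_i = (d_o/(d_o+d_i))² = 0.458
δf = √((∂f/∂d_o · δd_o)² + (∂f/∂d_i · δd_i)²) = √(0.112 + 0.925) = 1.02 cm
f = 21.7 cm, so δf/f = 1.02/21.7 = 0.0470.

0.0470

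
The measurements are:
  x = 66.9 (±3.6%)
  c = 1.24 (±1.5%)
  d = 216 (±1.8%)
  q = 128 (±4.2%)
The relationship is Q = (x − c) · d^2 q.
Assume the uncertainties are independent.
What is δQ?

2.6e+07

Let u = x − c = 65.7. δu = √(δx² + δc²) = √(5.80 + 0.000346) = 2.41, so δu/u = 0.0367.
Q is then a monomial in u, d, q:
δQ/Q = √((δu/u)² + (2·δd/d)² + (1·δq/q)²) = √(0.00135 + 0.00130 + 0.00176) = 0.0664
Q = 3.92e+08, so δQ = 0.0664 × 3.92e+08 = 2.6e+07.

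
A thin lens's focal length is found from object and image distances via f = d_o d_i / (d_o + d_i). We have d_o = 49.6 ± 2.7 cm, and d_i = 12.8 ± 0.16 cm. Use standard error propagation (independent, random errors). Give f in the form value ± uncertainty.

10.2 ± 0.152 cm

∂f/∂d_o = (d_i/(d_o+d_i))² = 0.0421;  ∂f/∂d_i = (d_o/(d_o+d_i))² = 0.632
δf = √((∂f/∂d_o · δd_o)² + (∂f/∂d_i · δd_i)²) = √(0.0129 + 0.0102) = 0.152 cm
f = 10.2 cm.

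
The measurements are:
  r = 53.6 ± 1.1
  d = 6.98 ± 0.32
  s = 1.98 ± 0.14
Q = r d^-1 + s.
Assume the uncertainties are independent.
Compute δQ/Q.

Let p = r·d^-1 = 7.68. δp/p = √((1·δr/r)² + (-1·δd/d)²) = √(0.000421 + 0.00210) = 0.0502, so δp = 0.386.
Q = p + s: δQ = √(δp² + δs²) = √(0.149 + 0.0196) = 0.410
Q = 9.66, so δQ/Q = 0.410/9.66 = 0.0425.

0.0425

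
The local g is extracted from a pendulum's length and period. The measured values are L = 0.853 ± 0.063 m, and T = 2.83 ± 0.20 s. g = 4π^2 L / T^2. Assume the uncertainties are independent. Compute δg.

g is a product of powers, so relative uncertainties combine in quadrature:
  (1·δL/L)² = (1×0.0739)² = 0.00545;  (-2·δT/T)² = (-2×0.0707)² = 0.0200
δg/g = √(0.0254) = 0.159
g = 4.20 m/s^2, so δg = 0.159 × 4.20 = 0.671 m/s^2.

0.671 m/s^2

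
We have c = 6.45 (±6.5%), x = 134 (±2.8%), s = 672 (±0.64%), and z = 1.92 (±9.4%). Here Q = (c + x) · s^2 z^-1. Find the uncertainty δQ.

3.26e+06

Let u = c + x = 140. δu = √(δc² + δx²) = √(0.176 + 14.1) = 3.78, so δu/u = 0.0269.
Q is then a monomial in u, s, z:
δQ/Q = √((δu/u)² + (2·δs/s)² + (-1·δz/z)²) = √(0.000723 + 0.000164 + 0.00884) = 0.0986
Q = 3.3e+07, so δQ = 0.0986 × 3.3e+07 = 3.26e+06.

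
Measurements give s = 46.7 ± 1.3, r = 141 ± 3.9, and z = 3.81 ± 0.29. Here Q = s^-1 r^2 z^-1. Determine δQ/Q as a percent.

9.81%

Since Q is a product/quotient, work with relative uncertainties:
  (-1·δs/s)² = (-1×0.0278)² = 0.000775;  (2·δr/r)² = (2×0.0277)² = 0.00306;  (-1·δz/z)² = (-1×0.0761)² = 0.00579
δQ/Q = √(0.00963) = 0.0981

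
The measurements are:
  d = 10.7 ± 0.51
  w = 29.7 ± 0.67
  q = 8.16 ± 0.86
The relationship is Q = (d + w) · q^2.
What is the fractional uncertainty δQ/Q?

Let u = d + w = 40.4. δu = √(δd² + δw²) = √(0.260 + 0.449) = 0.842, so δu/u = 0.0208.
Q is then a monomial in u, q:
δQ/Q = √((δu/u)² + (2·δq/q)²) = √(0.000434 + 0.0444) = 0.212

0.212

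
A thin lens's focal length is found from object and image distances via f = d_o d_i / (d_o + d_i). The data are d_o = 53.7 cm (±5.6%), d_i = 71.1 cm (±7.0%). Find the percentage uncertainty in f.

4.39%

∂f/∂d_o = (d_i/(d_o+d_i))² = 0.325;  ∂f/∂d_i = (d_o/(d_o+d_i))² = 0.185
δf = √((∂f/∂d_o · δd_o)² + (∂f/∂d_i · δd_i)²) = √(0.953 + 0.849) = 1.34 cm
f = 30.6 cm, so δf/f = 1.34/30.6 = 0.0439.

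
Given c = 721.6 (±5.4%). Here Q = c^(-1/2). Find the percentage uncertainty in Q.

Q ∝ c^(-1/2), so δQ/Q = |−½| · δc/c = 0.5 × 0.0540 = 0.0270.

2.70%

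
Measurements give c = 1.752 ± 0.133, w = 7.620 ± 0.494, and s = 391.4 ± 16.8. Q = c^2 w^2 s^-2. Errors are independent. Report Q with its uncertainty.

Products/powers → add relative errors in quadrature, weighted by exponent:
  (2·δc/c)² = (2×0.0759)² = 0.0231;  (2·δw/w)² = (2×0.0648)² = 0.0168;  (-2·δs/s)² = (-2×0.0429)² = 0.00737
δQ/Q = √(0.0472) = 0.217
Q = 0.001163, so δQ = 0.217 × 0.001163 = 0.000253.

0.001163 ± 0.000253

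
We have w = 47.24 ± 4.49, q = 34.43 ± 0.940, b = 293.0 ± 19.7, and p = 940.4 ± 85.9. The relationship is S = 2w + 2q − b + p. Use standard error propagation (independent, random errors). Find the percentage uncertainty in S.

10.9%

S is a linear combination, so absolute uncertainties add in quadrature:
  (2·δw)² = 80.6;  (2·δq)² = 3.53;  (δb)² = 388;  (δp)² = 7380
δS = √(7850) = 88.6
S = 810.7, so δS/S = 88.6/810.7 = 0.109.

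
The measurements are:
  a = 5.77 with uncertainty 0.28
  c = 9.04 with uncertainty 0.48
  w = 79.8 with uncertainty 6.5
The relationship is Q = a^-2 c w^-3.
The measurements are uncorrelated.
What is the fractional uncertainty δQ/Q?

Each factor contributes (exponent × relative error)² to (δQ/Q)²:
  (-2·δa/a)² = (-2×0.0485)² = 0.00942;  (1·δc/c)² = (1×0.0531)² = 0.00282;  (-3·δw/w)² = (-3×0.0815)² = 0.0597
δQ/Q = √(0.0720) = 0.268

0.268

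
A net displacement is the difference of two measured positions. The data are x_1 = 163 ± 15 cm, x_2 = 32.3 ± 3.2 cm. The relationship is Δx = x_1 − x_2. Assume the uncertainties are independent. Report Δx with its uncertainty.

131 ± 15.3 cm

Each term contributes (cᵢ δxᵢ)² to (δΔx)²:
  (δx_1)² = 225;  (δx_2)² = 10.2
δΔx = √(235) = 15.3 cm
Δx = 131 cm.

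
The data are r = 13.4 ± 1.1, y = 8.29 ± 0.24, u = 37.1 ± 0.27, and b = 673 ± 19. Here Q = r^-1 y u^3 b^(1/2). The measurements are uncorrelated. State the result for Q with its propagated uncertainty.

Since Q is a product/quotient, work with relative uncertainties:
  (-1·δr/r)² = (-1×0.0821)² = 0.00674;  (1·δy/y)² = (1×0.0290)² = 0.000838;  (3·δu/u)² = (3×0.00728)² = 0.000477;  (½·δb/b)² = (0.5×0.0282)² = 0.000199
δQ/Q = √(0.00825) = 0.0908
Q = 8.2e+05, so δQ = 0.0908 × 8.2e+05 = 74500.

(8.20 ± 0.745) × 10^5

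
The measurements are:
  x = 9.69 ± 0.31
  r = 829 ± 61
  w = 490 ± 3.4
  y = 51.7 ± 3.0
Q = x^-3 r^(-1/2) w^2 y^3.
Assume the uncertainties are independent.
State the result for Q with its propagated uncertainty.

Since Q is a product/quotient, work with relative uncertainties:
  (-3·δx/x)² = (-3×0.0320)² = 0.00921;  (−½·δr/r)² = (-0.5×0.0736)² = 0.00135;  (2·δw/w)² = (2×0.00694)² = 0.000193;  (3·δy/y)² = (3×0.0580)² = 0.0303
δQ/Q = √(0.0411) = 0.203
Q = 1.27e+06, so δQ = 0.203 × 1.27e+06 = 2.57e+05.

(1.27 ± 0.257) × 10^6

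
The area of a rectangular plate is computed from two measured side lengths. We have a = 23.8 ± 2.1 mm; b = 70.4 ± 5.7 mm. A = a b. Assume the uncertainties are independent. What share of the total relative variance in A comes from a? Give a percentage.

54.3%

(δA/A)² = (1·δa/a)² + (1·δb/b)²
  a term: (1×0.0882)² = 0.00779
  b term: (1×0.0810)² = 0.00656
Total = 0.0143. Share from a = 0.00779/0.0143 = 0.543.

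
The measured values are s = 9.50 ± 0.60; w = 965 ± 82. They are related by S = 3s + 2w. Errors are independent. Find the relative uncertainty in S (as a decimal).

S is a linear combination, so absolute uncertainties add in quadrature:
  (3·δs)² = 3.24;  (2·δw)² = 26900
δS = √(26900) = 164
S = 1960, so δS/S = 164/1960 = 0.0837.

0.0837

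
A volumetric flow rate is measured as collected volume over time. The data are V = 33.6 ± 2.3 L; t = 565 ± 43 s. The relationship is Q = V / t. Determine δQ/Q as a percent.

Relative error in a monomial: (δQ/Q)² = Σ (nᵢ · δxᵢ/xᵢ)².
  (1·δV/V)² = (1×0.0685)² = 0.00469;  (-1·δt/t)² = (-1×0.0761)² = 0.00579
δQ/Q = √(0.0105) = 0.102

10.2%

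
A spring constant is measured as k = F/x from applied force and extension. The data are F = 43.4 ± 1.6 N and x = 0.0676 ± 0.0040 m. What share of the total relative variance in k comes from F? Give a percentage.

28.0%

(δk/k)² = (1·δF/F)² + (-1·δx/x)²
  F term: (1×0.0369)² = 0.00136
  x term: (-1×0.0592)² = 0.00350
Total = 0.00486. Share from F = 0.00136/0.00486 = 0.280.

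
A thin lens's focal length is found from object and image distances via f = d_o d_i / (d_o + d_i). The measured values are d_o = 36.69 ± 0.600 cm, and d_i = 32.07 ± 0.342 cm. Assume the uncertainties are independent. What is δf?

0.163 cm

∂f/∂d_o = (d_i/(d_o+d_i))² = 0.218;  ∂f/∂d_i = (d_o/(d_o+d_i))² = 0.285
δf = √((∂f/∂d_o · δd_o)² + (∂f/∂d_i · δd_i)²) = √(0.0170 + 0.00948) = 0.163 cm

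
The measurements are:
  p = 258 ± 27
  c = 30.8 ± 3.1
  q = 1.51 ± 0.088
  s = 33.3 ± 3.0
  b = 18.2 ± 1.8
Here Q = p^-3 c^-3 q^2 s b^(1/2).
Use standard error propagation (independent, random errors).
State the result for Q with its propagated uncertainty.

(6.46 ± 2.99) × 10^-10

Since Q is a product/quotient, work with relative uncertainties:
  (-3·δp/p)² = (-3×0.105)² = 0.0986;  (-3·δc/c)² = (-3×0.101)² = 0.0912;  (2·δq/q)² = (2×0.0583)² = 0.0136;  (1·δs/s)² = (1×0.0901)² = 0.00812;  (½·δb/b)² = (0.5×0.0989)² = 0.00245
δQ/Q = √(0.214) = 0.462
Q = 6.46e-10, so δQ = 0.462 × 6.46e-10 = 2.99e-10.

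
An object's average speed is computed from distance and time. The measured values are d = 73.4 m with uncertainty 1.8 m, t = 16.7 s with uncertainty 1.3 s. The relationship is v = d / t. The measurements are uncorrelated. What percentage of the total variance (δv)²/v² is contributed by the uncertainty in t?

(δv/v)² = (1·δd/d)² + (-1·δt/t)²
  d term: (1×0.0245)² = 0.000601
  t term: (-1×0.0778)² = 0.00606
Total = 0.00666. Share from t = 0.00606/0.00666 = 0.910.

91.0%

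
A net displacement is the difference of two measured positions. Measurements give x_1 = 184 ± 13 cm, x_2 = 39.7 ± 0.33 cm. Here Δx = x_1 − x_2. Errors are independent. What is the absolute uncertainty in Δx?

13.0 cm

Sums and differences: (δΔx)² = Σ (cᵢ δxᵢ)².
  (δx_1)² = 169;  (δx_2)² = 0.109
δΔx = √(169) = 13.0 cm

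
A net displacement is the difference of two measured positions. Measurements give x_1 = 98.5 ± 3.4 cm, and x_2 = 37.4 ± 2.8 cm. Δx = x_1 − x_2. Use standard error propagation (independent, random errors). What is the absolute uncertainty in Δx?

4.40 cm

Δx is a linear combination, so absolute uncertainties add in quadrature:
  (δx_1)² = 11.6;  (δx_2)² = 7.84
δΔx = √(19.4) = 4.40 cm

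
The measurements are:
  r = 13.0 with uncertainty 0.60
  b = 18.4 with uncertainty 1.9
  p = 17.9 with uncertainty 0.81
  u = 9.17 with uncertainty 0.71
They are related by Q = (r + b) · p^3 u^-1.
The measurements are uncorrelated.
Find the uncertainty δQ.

3310

Let w = r + b = 31.4. δw = √(δr² + δb²) = √(0.360 + 3.61) = 1.99, so δw/w = 0.0635.
Q is then a monomial in w, p, u:
δQ/Q = √((δw/w)² + (3·δp/p)² + (-1·δu/u)²) = √(0.00403 + 0.0184 + 0.00599) = 0.169
Q = 19600, so δQ = 0.169 × 19600 = 3310.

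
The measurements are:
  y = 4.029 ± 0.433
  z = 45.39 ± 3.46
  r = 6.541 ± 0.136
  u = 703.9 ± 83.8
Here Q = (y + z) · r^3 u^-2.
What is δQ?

0.00715

Let w = y + z = 49.42. δw = √(δy² + δz²) = √(0.187 + 12.0) = 3.49, so δw/w = 0.0706.
Q is then a monomial in w, r, u:
δQ/Q = √((δw/w)² + (3·δr/r)² + (-2·δu/u)²) = √(0.00498 + 0.00389 + 0.0567) = 0.256
Q = 0.02791, so δQ = 0.256 × 0.02791 = 0.00715.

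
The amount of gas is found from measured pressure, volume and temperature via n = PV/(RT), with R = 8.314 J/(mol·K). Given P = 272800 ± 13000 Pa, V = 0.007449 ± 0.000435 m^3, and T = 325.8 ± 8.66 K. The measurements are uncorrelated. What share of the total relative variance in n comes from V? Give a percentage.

53.4%

(δn/n)² = (1·δP/P)² + (1·δV/V)² + (-1·δT/T)²
  P term: (1×0.0477)² = 0.00227
  V term: (1×0.0584)² = 0.00341
  T term: (-1×0.0266)² = 0.000707
Total = 0.00639. Share from V = 0.00341/0.00639 = 0.534.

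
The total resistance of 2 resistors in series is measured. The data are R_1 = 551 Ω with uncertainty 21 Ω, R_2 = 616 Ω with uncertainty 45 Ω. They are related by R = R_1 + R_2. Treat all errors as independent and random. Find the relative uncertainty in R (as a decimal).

0.0426

Each term contributes (cᵢ δxᵢ)² to (δR)²:
  (δR_1)² = 441;  (δR_2)² = 2020
δR = √(2470) = 49.7 Ω
R = 1170 Ω, so δR/R = 49.7/1170 = 0.0426.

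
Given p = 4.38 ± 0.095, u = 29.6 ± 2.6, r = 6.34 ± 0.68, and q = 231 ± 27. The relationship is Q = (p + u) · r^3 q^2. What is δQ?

1.87e+08

Let w = p + u = 34.0. δw = √(δp² + δu²) = √(0.00903 + 6.76) = 2.60, so δw/w = 0.0766.
Q is then a monomial in w, r, q:
δQ/Q = √((δw/w)² + (3·δr/r)² + (2·δq/q)²) = √(0.00586 + 0.104 + 0.0546) = 0.405
Q = 4.62e+08, so δQ = 0.405 × 4.62e+08 = 1.87e+08.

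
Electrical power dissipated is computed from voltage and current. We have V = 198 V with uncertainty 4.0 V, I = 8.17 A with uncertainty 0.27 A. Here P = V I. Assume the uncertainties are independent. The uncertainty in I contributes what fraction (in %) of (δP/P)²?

72.8%

(δP/P)² = (1·δV/V)² + (1·δI/I)²
  V term: (1×0.0202)² = 0.000408
  I term: (1×0.0330)² = 0.00109
Total = 0.00150. Share from I = 0.00109/0.00150 = 0.728.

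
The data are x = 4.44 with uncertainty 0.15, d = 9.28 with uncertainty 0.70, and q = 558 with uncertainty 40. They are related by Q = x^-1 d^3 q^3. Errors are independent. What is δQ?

For a monomial Q ∝ x^-1, d^3, q^3, fractional errors add in quadrature:
  (-1·δx/x)² = (-1×0.0338)² = 0.00114;  (3·δd/d)² = (3×0.0754)² = 0.0512;  (3·δq/q)² = (3×0.0717)² = 0.0462
δQ/Q = √(0.0986) = 0.314
Q = 3.13e+10, so δQ = 0.314 × 3.13e+10 = 9.82e+09.

9.82e+09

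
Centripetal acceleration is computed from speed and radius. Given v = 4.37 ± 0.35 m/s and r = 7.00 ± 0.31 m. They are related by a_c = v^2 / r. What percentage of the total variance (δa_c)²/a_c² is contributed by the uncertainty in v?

(δa_c/a_c)² = (2·δv/v)² + (-1·δr/r)²
  v term: (2×0.0801)² = 0.0257
  r term: (-1×0.0443)² = 0.00196
Total = 0.0276. Share from v = 0.0257/0.0276 = 0.929.

92.9%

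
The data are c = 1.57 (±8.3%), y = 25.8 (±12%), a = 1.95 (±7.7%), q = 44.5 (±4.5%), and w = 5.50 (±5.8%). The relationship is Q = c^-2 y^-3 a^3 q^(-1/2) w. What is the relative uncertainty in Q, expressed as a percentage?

46.3%

Products/powers → add relative errors in quadrature, weighted by exponent:
  (-2·δc/c)² = (-2×0.0830)² = 0.0276;  (-3·δy/y)² = (-3×0.120)² = 0.130;  (3·δa/a)² = (3×0.0770)² = 0.0534;  (−½·δq/q)² = (-0.5×0.0450)² = 0.000506;  (1·δw/w)² = (1×0.0580)² = 0.00336
δQ/Q = √(0.214) = 0.463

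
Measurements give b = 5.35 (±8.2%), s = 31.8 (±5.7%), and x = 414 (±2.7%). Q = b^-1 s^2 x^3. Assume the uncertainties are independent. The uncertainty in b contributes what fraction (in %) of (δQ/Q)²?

(δQ/Q)² = (-1·δb/b)² + (2·δs/s)² + (3·δx/x)²
  b term: (-1×0.0820)² = 0.00672
  s term: (2×0.0570)² = 0.0130
  x term: (3×0.0270)² = 0.00656
Total = 0.0263. Share from b = 0.00672/0.0263 = 0.256.

25.6%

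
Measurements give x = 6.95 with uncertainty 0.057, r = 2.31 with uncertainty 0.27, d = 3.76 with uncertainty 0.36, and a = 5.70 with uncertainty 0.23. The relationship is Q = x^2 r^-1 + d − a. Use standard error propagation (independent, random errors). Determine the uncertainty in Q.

2.50

Let p = x^2·r^-1 = 20.9. δp/p = √((2·δx/x)² + (-1·δr/r)²) = √(0.000269 + 0.0137) = 0.118, so δp = 2.47.
Q = p + d − a: δQ = √(δp² + δd² + δa²) = √(6.09 + 0.130 + 0.0529) = 2.50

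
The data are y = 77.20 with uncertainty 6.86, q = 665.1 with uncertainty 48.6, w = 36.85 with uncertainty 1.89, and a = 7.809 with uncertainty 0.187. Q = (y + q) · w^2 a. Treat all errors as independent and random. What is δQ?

9.79e+05

Let u = y + q = 742.3. δu = √(δy² + δq²) = √(47.1 + 2360) = 49.1, so δu/u = 0.0661.
Q is then a monomial in u, w, a:
δQ/Q = √((δu/u)² + (2·δw/w)² + (1·δa/a)²) = √(0.00437 + 0.0105 + 0.000573) = 0.124
Q = 7.871e+06, so δQ = 0.124 × 7.871e+06 = 9.79e+05.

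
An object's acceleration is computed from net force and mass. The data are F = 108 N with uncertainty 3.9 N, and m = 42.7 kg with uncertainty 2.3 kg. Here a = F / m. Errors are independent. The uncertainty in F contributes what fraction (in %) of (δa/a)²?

(δa/a)² = (1·δF/F)² + (-1·δm/m)²
  F term: (1×0.0361)² = 0.00130
  m term: (-1×0.0539)² = 0.00290
Total = 0.00421. Share from F = 0.00130/0.00421 = 0.310.

31.0%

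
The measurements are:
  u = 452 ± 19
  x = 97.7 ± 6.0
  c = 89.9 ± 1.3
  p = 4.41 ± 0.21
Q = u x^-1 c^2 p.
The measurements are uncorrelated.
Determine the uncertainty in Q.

15300

Q is a product of powers, so relative uncertainties combine in quadrature:
  (1·δu/u)² = (1×0.0420)² = 0.00177;  (-1·δx/x)² = (-1×0.0614)² = 0.00377;  (2·δc/c)² = (2×0.0145)² = 0.000836;  (1·δp/p)² = (1×0.0476)² = 0.00227
δQ/Q = √(0.00864) = 0.0930
Q = 1.65e+05, so δQ = 0.0930 × 1.65e+05 = 15300.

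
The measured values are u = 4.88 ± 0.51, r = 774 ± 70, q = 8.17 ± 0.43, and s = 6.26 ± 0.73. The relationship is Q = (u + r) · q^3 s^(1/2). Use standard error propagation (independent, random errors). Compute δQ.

2.03e+05

Let w = u + r = 779. δw = √(δu² + δr²) = √(0.260 + 4900) = 70.0, so δw/w = 0.0899.
Q is then a monomial in w, q, s:
δQ/Q = √((δw/w)² + (3·δq/q)² + (½·δs/s)²) = √(0.00808 + 0.0249 + 0.00340) = 0.191
Q = 1.06e+06, so δQ = 0.191 × 1.06e+06 = 2.03e+05.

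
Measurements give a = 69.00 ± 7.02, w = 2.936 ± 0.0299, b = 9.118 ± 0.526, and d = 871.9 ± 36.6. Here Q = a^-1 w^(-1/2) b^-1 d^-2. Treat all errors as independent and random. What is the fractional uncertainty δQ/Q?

Since Q is a product/quotient, work with relative uncertainties:
  (-1·δa/a)² = (-1×0.102)² = 0.0104;  (−½·δw/w)² = (-0.5×0.0102)² = 2.59e-05;  (-1·δb/b)² = (-1×0.0577)² = 0.00333;  (-2·δd/d)² = (-2×0.0420)² = 0.00705
δQ/Q = √(0.0208) = 0.144

0.144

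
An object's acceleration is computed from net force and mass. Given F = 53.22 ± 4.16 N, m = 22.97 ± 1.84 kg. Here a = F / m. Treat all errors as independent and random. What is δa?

a is a product of powers, so relative uncertainties combine in quadrature:
  (1·δF/F)² = (1×0.0782)² = 0.00611;  (-1·δm/m)² = (-1×0.0801)² = 0.00642
δa/a = √(0.0125) = 0.112
a = 2.317 m/s^2, so δa = 0.112 × 2.317 = 0.259 m/s^2.

0.259 m/s^2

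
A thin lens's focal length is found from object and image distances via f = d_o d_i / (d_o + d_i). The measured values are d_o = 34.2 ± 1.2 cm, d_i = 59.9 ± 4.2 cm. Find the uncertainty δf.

∂f/∂d_o = (d_i/(d_o+d_i))² = 0.405;  ∂f/∂d_i = (d_o/(d_o+d_i))² = 0.132
δf = √((∂f/∂d_o · δd_o)² + (∂f/∂d_i · δd_i)²) = √(0.236 + 0.308) = 0.738 cm

0.738 cm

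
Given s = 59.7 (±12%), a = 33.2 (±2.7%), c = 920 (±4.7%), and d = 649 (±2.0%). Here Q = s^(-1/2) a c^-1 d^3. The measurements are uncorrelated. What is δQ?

Relative error in a monomial: (δQ/Q)² = Σ (nᵢ · δxᵢ/xᵢ)².
  (−½·δs/s)² = (-0.5×0.120)² = 0.00360;  (1·δa/a)² = (1×0.0270)² = 0.000729;  (-1·δc/c)² = (-1×0.0470)² = 0.00221;  (3·δd/d)² = (3×0.0200)² = 0.00360
δQ/Q = √(0.0101) = 0.101
Q = 1.28e+06, so δQ = 0.101 × 1.28e+06 = 1.29e+05.

1.29e+05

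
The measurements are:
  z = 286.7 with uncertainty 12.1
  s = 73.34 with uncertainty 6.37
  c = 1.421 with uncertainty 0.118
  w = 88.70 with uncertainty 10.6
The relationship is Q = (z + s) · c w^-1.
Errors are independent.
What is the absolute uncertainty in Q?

0.867

Let u = z + s = 360.0. δu = √(δz² + δs²) = √(146 + 40.6) = 13.7, so δu/u = 0.0380.
Q is then a monomial in u, c, w:
δQ/Q = √((δu/u)² + (1·δc/c)² + (-1·δw/w)²) = √(0.00144 + 0.00690 + 0.0143) = 0.150
Q = 5.768, so δQ = 0.150 × 5.768 = 0.867.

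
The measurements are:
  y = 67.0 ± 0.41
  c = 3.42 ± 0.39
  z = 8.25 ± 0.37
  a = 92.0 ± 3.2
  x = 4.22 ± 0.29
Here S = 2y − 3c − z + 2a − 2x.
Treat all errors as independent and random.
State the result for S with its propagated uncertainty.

For a sum/difference, combine absolute errors in quadrature:
  (2·δy)² = 0.672;  (3·δc)² = 1.37;  (δz)² = 0.137;  (2·δa)² = 41.0;  (2·δx)² = 0.336
δS = √(43.5) = 6.59
S = 291.

291 ± 6.59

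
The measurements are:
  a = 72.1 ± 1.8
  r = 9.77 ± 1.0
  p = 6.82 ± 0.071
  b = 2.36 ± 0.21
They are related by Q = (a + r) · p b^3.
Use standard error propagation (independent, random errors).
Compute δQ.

Let u = a + r = 81.9. δu = √(δa² + δr²) = √(3.24 + 1.00) = 2.06, so δu/u = 0.0252.
Q is then a monomial in u, p, b:
δQ/Q = √((δu/u)² + (1·δp/p)² + (3·δb/b)²) = √(0.000633 + 0.000108 + 0.0713) = 0.268
Q = 7340, so δQ = 0.268 × 7340 = 1970.

1970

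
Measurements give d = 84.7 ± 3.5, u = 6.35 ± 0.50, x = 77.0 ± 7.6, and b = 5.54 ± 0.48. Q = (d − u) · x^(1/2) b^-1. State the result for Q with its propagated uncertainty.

Let w = d − u = 78.4. δw = √(δd² + δu²) = √(12.2 + 0.250) = 3.54, so δw/w = 0.0451.
Q is then a monomial in w, x, b:
δQ/Q = √((δw/w)² + (½·δx/x)² + (-1·δb/b)²) = √(0.00204 + 0.00244 + 0.00751) = 0.109
Q = 124, so δQ = 0.109 × 124 = 13.6.

124 ± 13.6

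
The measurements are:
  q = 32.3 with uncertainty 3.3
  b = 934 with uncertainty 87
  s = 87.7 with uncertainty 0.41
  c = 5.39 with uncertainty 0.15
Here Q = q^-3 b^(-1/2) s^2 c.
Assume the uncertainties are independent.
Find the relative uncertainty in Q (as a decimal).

0.311

For a monomial Q ∝ q^-3, b^(-1/2), s^2, c, fractional errors add in quadrature:
  (-3·δq/q)² = (-3×0.102)² = 0.0939;  (−½·δb/b)² = (-0.5×0.0931)² = 0.00217;  (2·δs/s)² = (2×0.00468)² = 8.74e-05;  (1·δc/c)² = (1×0.0278)² = 0.000774
δQ/Q = √(0.0970) = 0.311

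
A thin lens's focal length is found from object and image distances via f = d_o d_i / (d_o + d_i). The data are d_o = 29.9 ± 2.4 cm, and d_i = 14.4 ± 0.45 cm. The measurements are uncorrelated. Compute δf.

0.326 cm

∂f/∂d_o = (d_i/(d_o+d_i))² = 0.106;  ∂f/∂d_i = (d_o/(d_o+d_i))² = 0.456
δf = √((∂f/∂d_o · δd_o)² + (∂f/∂d_i · δd_i)²) = √(0.0643 + 0.0420) = 0.326 cm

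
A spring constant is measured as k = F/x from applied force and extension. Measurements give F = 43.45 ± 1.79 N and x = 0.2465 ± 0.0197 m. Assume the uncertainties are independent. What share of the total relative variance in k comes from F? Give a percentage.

21.0%

(δk/k)² = (1·δF/F)² + (-1·δx/x)²
  F term: (1×0.0412)² = 0.00170
  x term: (-1×0.0799)² = 0.00639
Total = 0.00808. Share from F = 0.00170/0.00808 = 0.210.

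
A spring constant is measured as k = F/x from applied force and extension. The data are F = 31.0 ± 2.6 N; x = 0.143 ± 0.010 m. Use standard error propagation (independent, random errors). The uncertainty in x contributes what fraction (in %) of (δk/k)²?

(δk/k)² = (1·δF/F)² + (-1·δx/x)²
  F term: (1×0.0839)² = 0.00703
  x term: (-1×0.0699)² = 0.00489
Total = 0.0119. Share from x = 0.00489/0.0119 = 0.410.

41.0%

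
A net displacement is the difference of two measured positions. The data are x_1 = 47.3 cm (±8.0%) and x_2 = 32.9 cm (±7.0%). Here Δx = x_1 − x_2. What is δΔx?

Absolute uncertainties add in quadrature for a linear combination:
  (δx_1)² = 14.3;  (δx_2)² = 5.30
δΔx = √(19.6) = 4.43 cm

4.43 cm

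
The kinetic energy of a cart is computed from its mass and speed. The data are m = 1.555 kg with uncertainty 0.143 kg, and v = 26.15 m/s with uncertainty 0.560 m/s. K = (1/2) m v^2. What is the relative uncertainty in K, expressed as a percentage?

10.1%

Each factor contributes (exponent × relative error)² to (δK/K)²:
  (1·δm/m)² = (1×0.0920)² = 0.00846;  (2·δv/v)² = (2×0.0214)² = 0.00183
δK/K = √(0.0103) = 0.101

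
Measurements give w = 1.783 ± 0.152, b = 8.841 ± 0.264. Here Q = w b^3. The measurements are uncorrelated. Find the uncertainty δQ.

152

Q is a product of powers, so relative uncertainties combine in quadrature:
  (1·δw/w)² = (1×0.0852)² = 0.00727;  (3·δb/b)² = (3×0.0299)² = 0.00803
δQ/Q = √(0.0153) = 0.124
Q = 1232, so δQ = 0.124 × 1232 = 152.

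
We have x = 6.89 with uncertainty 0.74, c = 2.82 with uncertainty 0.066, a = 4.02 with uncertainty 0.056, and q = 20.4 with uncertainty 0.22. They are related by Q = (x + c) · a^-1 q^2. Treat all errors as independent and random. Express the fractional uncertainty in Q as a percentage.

8.07%

Let u = x + c = 9.71. δu = √(δx² + δc²) = √(0.548 + 0.00436) = 0.743, so δu/u = 0.0765.
Q is then a monomial in u, a, q:
δQ/Q = √((δu/u)² + (-1·δa/a)² + (2·δq/q)²) = √(0.00585 + 0.000194 + 0.000465) = 0.0807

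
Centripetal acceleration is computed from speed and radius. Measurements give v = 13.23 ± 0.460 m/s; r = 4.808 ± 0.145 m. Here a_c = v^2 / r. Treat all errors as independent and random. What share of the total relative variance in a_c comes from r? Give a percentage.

(δa_c/a_c)² = (2·δv/v)² + (-1·δr/r)²
  v term: (2×0.0348)² = 0.00484
  r term: (-1×0.0302)² = 0.000910
Total = 0.00575. Share from r = 0.000910/0.00575 = 0.158.

15.8%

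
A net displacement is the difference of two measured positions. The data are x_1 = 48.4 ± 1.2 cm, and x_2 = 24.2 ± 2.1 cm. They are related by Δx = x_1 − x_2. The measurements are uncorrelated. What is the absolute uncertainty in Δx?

Each term contributes (cᵢ δxᵢ)² to (δΔx)²:
  (δx_1)² = 1.44;  (δx_2)² = 4.41
δΔx = √(5.85) = 2.42 cm

2.42 cm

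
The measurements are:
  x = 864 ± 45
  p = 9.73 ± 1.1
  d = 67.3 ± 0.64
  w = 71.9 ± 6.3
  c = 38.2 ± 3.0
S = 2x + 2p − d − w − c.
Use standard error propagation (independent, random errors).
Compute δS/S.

S is a linear combination, so absolute uncertainties add in quadrature:
  (2·δx)² = 8100;  (2·δp)² = 4.84;  (δd)² = 0.410;  (δw)² = 39.7;  (δc)² = 9.00
δS = √(8150) = 90.3
S = 1570, so δS/S = 90.3/1570 = 0.0575.

0.0575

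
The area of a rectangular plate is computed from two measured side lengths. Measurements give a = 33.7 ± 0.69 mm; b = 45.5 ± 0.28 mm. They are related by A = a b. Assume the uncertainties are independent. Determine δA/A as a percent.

2.14%

Each factor contributes (exponent × relative error)² to (δA/A)²:
  (1·δa/a)² = (1×0.0205)² = 0.000419;  (1·δb/b)² = (1×0.00615)² = 3.79e-05
δA/A = √(0.000457) = 0.0214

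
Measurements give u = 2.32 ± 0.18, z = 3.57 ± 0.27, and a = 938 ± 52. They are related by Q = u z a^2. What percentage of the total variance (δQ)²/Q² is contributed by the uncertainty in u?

(δQ/Q)² = (1·δu/u)² + (1·δz/z)² + (2·δa/a)²
  u term: (1×0.0776)² = 0.00602
  z term: (1×0.0756)² = 0.00572
  a term: (2×0.0554)² = 0.0123
Total = 0.0240. Share from u = 0.00602/0.0240 = 0.250.

25.0%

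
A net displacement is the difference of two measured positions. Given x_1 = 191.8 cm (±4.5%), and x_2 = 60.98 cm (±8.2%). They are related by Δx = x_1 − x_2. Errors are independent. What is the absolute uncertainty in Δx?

Each term contributes (cᵢ δxᵢ)² to (δΔx)²:
  (δx_1)² = 74.5;  (δx_2)² = 25.0
δΔx = √(99.5) = 9.97 cm

9.97 cm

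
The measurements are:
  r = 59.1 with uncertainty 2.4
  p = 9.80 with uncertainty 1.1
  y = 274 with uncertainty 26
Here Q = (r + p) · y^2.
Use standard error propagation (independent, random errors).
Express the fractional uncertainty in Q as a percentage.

19.4%

Let u = r + p = 68.9. δu = √(δr² + δp²) = √(5.76 + 1.21) = 2.64, so δu/u = 0.0383.
Q is then a monomial in u, y:
δQ/Q = √((δu/u)² + (2·δy/y)²) = √(0.00147 + 0.0360) = 0.194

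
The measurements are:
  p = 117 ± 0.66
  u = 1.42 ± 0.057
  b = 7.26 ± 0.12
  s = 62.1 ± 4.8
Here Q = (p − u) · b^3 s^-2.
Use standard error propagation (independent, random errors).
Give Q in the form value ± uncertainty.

Let w = p − u = 116. δw = √(δp² + δu²) = √(0.436 + 0.00325) = 0.662, so δw/w = 0.00573.
Q is then a monomial in w, b, s:
δQ/Q = √((δw/w)² + (3·δb/b)² + (-2·δs/s)²) = √(3.29e-05 + 0.00246 + 0.0239) = 0.162
Q = 11.5, so δQ = 0.162 × 11.5 = 1.86.

11.5 ± 1.86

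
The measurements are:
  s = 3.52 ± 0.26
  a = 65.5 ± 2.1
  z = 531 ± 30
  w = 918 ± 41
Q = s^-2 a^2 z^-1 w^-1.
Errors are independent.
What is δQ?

Products/powers → add relative errors in quadrature, weighted by exponent:
  (-2·δs/s)² = (-2×0.0739)² = 0.0218;  (2·δa/a)² = (2×0.0321)² = 0.00411;  (-1·δz/z)² = (-1×0.0565)² = 0.00319;  (-1·δw/w)² = (-1×0.0447)² = 0.00199
δQ/Q = √(0.0311) = 0.176
Q = 0.000710, so δQ = 0.176 × 0.000710 = 0.000125.

0.000125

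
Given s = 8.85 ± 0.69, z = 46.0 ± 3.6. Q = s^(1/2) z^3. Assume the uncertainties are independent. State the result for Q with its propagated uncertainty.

Relative error in a monomial: (δQ/Q)² = Σ (nᵢ · δxᵢ/xᵢ)².
  (½·δs/s)² = (0.5×0.0780)² = 0.00152;  (3·δz/z)² = (3×0.0783)² = 0.0551
δQ/Q = √(0.0566) = 0.238
Q = 2.9e+05, so δQ = 0.238 × 2.9e+05 = 68900.

(2.90 ± 0.689) × 10^5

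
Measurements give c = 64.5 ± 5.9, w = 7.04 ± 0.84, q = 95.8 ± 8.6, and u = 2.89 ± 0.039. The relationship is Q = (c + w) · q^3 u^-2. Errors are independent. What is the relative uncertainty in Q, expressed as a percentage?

Let h = c + w = 71.5. δh = √(δc² + δw²) = √(34.8 + 0.706) = 5.96, so δh/h = 0.0833.
Q is then a monomial in h, q, u:
δQ/Q = √((δh/h)² + (3·δq/q)² + (-2·δu/u)²) = √(0.00694 + 0.0725 + 0.000728) = 0.283

28.3%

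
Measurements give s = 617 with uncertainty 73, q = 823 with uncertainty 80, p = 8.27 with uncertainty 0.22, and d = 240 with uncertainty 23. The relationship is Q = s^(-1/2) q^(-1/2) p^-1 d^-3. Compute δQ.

Products/powers → add relative errors in quadrature, weighted by exponent:
  (−½·δs/s)² = (-0.5×0.118)² = 0.00350;  (−½·δq/q)² = (-0.5×0.0972)² = 0.00236;  (-1·δp/p)² = (-1×0.0266)² = 0.000708;  (-3·δd/d)² = (-3×0.0958)² = 0.0827
δQ/Q = √(0.0892) = 0.299
Q = 1.23e-11, so δQ = 0.299 × 1.23e-11 = 3.67e-12.

3.67e-12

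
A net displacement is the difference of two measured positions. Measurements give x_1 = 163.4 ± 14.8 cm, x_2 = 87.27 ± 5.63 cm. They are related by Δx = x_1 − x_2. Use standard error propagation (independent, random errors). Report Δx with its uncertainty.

Each term contributes (cᵢ δxᵢ)² to (δΔx)²:
  (δx_1)² = 219;  (δx_2)² = 31.7
δΔx = √(251) = 15.8 cm
Δx = 76.13 cm.

76.13 ± 15.8 cm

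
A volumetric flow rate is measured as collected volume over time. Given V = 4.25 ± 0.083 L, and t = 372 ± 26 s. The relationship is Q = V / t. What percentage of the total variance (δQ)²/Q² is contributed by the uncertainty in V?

(δQ/Q)² = (1·δV/V)² + (-1·δt/t)²
  V term: (1×0.0195)² = 0.000381
  t term: (-1×0.0699)² = 0.00488
Total = 0.00527. Share from V = 0.000381/0.00527 = 0.0724.

7.24%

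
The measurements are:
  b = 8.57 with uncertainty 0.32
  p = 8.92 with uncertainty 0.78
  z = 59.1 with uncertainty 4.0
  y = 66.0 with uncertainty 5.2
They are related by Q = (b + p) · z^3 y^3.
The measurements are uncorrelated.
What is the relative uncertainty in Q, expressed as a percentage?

Let u = b + p = 17.5. δu = √(δb² + δp²) = √(0.102 + 0.608) = 0.843, so δu/u = 0.0482.
Q is then a monomial in u, z, y:
δQ/Q = √((δu/u)² + (3·δz/z)² + (3·δy/y)²) = √(0.00232 + 0.0412 + 0.0559) = 0.315

31.5%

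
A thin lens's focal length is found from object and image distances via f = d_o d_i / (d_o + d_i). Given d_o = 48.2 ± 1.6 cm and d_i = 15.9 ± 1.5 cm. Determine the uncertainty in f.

∂f/∂d_o = (d_i/(d_o+d_i))² = 0.0615;  ∂f/∂d_i = (d_o/(d_o+d_i))² = 0.565
δf = √((∂f/∂d_o · δd_o)² + (∂f/∂d_i · δd_i)²) = √(0.00969 + 0.719) = 0.854 cm

0.854 cm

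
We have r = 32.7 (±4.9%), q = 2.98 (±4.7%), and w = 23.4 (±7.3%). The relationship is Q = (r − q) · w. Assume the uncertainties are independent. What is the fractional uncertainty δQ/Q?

0.0909

Let u = r − q = 29.7. δu = √(δr² + δq²) = √(2.57 + 0.0196) = 1.61, so δu/u = 0.0541.
Q is then a monomial in u, w:
δQ/Q = √((δu/u)² + (1·δw/w)²) = √(0.00293 + 0.00533) = 0.0909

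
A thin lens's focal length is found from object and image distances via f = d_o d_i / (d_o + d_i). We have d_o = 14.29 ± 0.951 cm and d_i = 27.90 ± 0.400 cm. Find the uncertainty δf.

∂f/∂d_o = (d_i/(d_o+d_i))² = 0.437;  ∂f/∂d_i = (d_o/(d_o+d_i))² = 0.115
δf = √((∂f/∂d_o · δd_o)² + (∂f/∂d_i · δd_i)²) = √(0.173 + 0.00211) = 0.418 cm

0.418 cm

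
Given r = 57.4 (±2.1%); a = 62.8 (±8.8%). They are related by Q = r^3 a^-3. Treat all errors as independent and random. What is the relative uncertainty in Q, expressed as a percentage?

27.1%

Q is a product of powers, so relative uncertainties combine in quadrature:
  (3·δr/r)² = (3×0.0210)² = 0.00397;  (-3·δa/a)² = (-3×0.0880)² = 0.0697
δQ/Q = √(0.0737) = 0.271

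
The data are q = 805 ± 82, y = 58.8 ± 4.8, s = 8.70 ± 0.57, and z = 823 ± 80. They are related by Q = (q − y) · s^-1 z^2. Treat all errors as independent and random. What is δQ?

1.35e+07

Let u = q − y = 746. δu = √(δq² + δy²) = √(6720 + 23.0) = 82.1, so δu/u = 0.110.
Q is then a monomial in u, s, z:
δQ/Q = √((δu/u)² + (-1·δs/s)² + (2·δz/z)²) = √(0.0121 + 0.00429 + 0.0378) = 0.233
Q = 5.81e+07, so δQ = 0.233 × 5.81e+07 = 1.35e+07.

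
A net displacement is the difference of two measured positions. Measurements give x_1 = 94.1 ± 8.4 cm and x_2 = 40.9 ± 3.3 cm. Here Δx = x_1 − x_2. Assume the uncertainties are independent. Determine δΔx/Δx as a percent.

17.0%

Each term contributes (cᵢ δxᵢ)² to (δΔx)²:
  (δx_1)² = 70.6;  (δx_2)² = 10.9
δΔx = √(81.5) = 9.02 cm
Δx = 53.2 cm, so δΔx/Δx = 9.02/53.2 = 0.170.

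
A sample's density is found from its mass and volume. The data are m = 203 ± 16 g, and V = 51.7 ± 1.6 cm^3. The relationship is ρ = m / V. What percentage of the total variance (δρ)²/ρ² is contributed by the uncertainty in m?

(δρ/ρ)² = (1·δm/m)² + (-1·δV/V)²
  m term: (1×0.0788)² = 0.00621
  V term: (-1×0.0309)² = 0.000958
Total = 0.00717. Share from m = 0.00621/0.00717 = 0.866.

86.6%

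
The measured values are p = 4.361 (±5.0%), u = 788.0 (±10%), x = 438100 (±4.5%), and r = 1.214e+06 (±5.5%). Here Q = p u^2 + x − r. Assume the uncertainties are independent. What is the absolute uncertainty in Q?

5.63e+05

Let w = p·u^2 = 2.708e+06. δw/w = √((1·δp/p)² + (2·δu/u)²) = √(0.00250 + 0.0400) = 0.206, so δw = 5.58e+05.
Q = w + x − r: δQ = √(δw² + δx² + δr²) = √(3.12e+11 + 3.89e+08 + 4.46e+09) = 5.63e+05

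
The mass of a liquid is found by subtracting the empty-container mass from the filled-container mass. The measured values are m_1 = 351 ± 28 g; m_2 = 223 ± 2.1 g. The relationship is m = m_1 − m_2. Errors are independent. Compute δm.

m is a linear combination, so absolute uncertainties add in quadrature:
  (δm_1)² = 784;  (δm_2)² = 4.41
δm = √(788) = 28.1 g

28.1 g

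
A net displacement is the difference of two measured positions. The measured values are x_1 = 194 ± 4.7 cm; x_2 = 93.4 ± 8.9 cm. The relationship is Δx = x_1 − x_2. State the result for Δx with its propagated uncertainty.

Each term contributes (cᵢ δxᵢ)² to (δΔx)²:
  (δx_1)² = 22.1;  (δx_2)² = 79.2
δΔx = √(101) = 10.1 cm
Δx = 101 cm.

101 ± 10.1 cm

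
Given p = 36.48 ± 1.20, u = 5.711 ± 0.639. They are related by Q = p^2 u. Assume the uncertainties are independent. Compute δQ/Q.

0.130

Each factor contributes (exponent × relative error)² to (δQ/Q)²:
  (2·δp/p)² = (2×0.0329)² = 0.00433;  (1·δu/u)² = (1×0.112)² = 0.0125
δQ/Q = √(0.0168) = 0.130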